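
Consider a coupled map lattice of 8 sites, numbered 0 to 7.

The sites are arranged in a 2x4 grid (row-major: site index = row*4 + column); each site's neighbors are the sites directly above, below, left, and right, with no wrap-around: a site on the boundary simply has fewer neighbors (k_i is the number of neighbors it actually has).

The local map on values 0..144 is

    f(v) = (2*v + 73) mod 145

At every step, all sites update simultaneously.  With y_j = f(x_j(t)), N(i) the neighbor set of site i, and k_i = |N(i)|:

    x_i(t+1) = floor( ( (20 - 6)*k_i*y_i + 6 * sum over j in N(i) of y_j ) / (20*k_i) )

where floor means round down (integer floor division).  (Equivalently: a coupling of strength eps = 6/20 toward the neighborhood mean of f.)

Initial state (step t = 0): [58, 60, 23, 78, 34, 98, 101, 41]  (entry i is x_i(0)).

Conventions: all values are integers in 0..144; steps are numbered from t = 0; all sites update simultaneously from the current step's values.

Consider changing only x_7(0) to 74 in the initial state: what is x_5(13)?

Simulating step by step:
t=0: [58, 60, 23, 78, 34, 98, 101, 74]
t=1: [59, 62, 109, 88, 123, 118, 122, 85]
t=2: [44, 43, 19, 87, 30, 24, 30, 88]
t=3: [33, 34, 102, 103, 113, 112, 126, 108]
t=4: [119, 126, 123, 135, 28, 23, 52, 126]
t=5: [39, 41, 32, 46, 111, 102, 40, 37]
t=6: [6, 34, 99, 34, 24, 94, 32, 5]
t=7: [98, 131, 130, 130, 114, 121, 128, 99]
t=8: [95, 50, 42, 55, 30, 27, 46, 100]
t=9: [106, 45, 17, 47, 129, 107, 40, 98]
t=10: [106, 51, 79, 50, 71, 106, 42, 91]
t=11: [113, 57, 67, 49, 91, 109, 42, 83]
t=12: [29, 36, 51, 41, 78, 17, 24, 71]
t=13: [104, 26, 34, 22, 94, 95, 105, 68]

Answer: x_5(13) = 95
Key observation: This trace re-runs the system from the modified initial state.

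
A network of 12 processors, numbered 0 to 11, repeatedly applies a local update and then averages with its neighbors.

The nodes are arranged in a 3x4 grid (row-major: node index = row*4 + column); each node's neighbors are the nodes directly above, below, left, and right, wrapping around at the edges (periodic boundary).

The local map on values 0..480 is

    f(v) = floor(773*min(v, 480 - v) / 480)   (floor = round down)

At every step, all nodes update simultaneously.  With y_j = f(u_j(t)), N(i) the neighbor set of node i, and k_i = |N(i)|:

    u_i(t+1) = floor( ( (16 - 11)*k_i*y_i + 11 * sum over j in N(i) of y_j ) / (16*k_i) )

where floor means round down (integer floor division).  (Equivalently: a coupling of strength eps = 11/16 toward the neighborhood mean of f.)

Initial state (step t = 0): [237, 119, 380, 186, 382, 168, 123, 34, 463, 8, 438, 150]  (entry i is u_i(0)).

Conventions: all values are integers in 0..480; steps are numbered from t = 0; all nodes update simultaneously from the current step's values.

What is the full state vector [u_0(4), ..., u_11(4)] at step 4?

Answer: [282, 258, 257, 282, 261, 238, 237, 261, 249, 227, 226, 250]

Derivation:
t=0: [237, 119, 380, 186, 382, 168, 123, 34, 463, 8, 438, 150]
t=1: [234, 201, 180, 237, 174, 180, 156, 170, 144, 99, 126, 152]
t=2: [326, 292, 289, 322, 288, 264, 259, 284, 254, 229, 225, 263]
t=3: [288, 312, 314, 288, 315, 337, 339, 316, 332, 351, 350, 331]
t=4: [282, 258, 257, 282, 261, 238, 237, 261, 249, 227, 226, 250]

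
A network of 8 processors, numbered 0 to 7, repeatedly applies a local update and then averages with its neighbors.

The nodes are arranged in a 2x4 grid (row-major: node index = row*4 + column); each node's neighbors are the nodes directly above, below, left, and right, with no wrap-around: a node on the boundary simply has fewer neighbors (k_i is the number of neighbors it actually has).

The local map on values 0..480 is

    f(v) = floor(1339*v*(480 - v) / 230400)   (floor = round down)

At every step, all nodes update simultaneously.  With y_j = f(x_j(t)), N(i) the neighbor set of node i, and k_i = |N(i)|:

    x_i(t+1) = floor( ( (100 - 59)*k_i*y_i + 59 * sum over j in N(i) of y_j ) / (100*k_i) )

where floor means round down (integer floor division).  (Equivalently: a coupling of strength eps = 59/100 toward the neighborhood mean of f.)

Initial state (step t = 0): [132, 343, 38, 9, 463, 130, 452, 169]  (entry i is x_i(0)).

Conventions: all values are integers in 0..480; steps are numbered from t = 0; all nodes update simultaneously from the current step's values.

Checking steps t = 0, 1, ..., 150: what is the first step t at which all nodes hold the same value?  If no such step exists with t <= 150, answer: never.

Answer: 12
Key observation: Synchronization is absorbing here: once all nodes are equal they stay equal, and step 12 is the first all-equal step.

Derivation:
t=0: [132, 343, 38, 9, 463, 130, 452, 169]  (not all equal)
t=1: [202, 235, 112, 128, 174, 185, 160, 153]  (not all equal)
t=2: [323, 310, 273, 263, 316, 314, 288, 283]  (not all equal)
t=3: [299, 307, 322, 328, 299, 306, 319, 325]  (not all equal)
t=4: [312, 306, 296, 291, 312, 307, 298, 292]  (not all equal)
t=5: [305, 309, 315, 318, 305, 308, 314, 317]  (not all equal)
t=6: [309, 306, 302, 300, 309, 306, 302, 300]  (not all equal)
t=7: [307, 309, 311, 312, 307, 309, 311, 312]  (not all equal)
t=8: [307, 306, 305, 304, 307, 306, 305, 304]  (not all equal)
t=9: [308, 309, 309, 310, 308, 309, 309, 310]  (not all equal)
t=10: [307, 307, 306, 306, 307, 307, 306, 306]  (not all equal)
t=11: [308, 308, 308, 309, 308, 308, 308, 309]  (not all equal)
t=12: [307, 307, 307, 307, 307, 307, 307, 307]  (all equal)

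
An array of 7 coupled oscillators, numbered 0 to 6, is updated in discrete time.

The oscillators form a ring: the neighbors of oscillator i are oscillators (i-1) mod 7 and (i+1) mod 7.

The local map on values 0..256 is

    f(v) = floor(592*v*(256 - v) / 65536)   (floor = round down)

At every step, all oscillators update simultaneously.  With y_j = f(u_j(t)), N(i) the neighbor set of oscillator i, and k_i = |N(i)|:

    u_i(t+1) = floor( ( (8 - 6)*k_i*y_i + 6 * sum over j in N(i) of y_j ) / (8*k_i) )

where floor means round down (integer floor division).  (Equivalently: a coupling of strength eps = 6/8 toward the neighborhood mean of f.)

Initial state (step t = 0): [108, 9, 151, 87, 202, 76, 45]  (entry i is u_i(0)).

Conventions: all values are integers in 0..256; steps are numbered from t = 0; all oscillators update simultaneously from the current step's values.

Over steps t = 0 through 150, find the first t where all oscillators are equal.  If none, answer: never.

Simulating step by step:
t=0: [108, 9, 151, 87, 202, 76, 45]  (not all equal)
t=1: [75, 112, 92, 123, 120, 99, 121]  (not all equal)
t=2: [140, 133, 143, 142, 144, 145, 135]  (not all equal)
t=3: [146, 145, 146, 145, 145, 145, 145]  (not all equal)
t=4: [145, 145, 145, 145, 145, 145, 145]  (all equal)

Answer: 4
Key observation: Synchronization is absorbing here: once all oscillators are equal they stay equal, and step 4 is the first all-equal step.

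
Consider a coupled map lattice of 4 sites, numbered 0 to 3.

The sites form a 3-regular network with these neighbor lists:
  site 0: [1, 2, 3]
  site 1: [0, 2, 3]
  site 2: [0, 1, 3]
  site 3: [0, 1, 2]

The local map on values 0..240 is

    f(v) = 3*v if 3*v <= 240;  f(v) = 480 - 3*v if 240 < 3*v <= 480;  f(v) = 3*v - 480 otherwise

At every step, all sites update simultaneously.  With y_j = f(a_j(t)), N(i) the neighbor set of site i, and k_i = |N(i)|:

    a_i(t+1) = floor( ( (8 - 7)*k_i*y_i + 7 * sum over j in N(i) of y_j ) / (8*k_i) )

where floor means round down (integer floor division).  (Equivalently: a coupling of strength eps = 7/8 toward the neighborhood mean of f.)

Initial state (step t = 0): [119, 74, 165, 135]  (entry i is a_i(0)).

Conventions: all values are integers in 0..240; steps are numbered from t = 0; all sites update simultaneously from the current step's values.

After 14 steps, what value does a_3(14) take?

Simulating step by step:
t=0: [119, 74, 165, 135]
t=1: [106, 89, 124, 114]
t=2: [154, 145, 163, 158]
t=3: [19, 15, 21, 21]
t=4: [57, 59, 56, 56]
t=5: [171, 170, 171, 171]
t=6: [32, 32, 32, 32]
t=7: [96, 96, 96, 96]
t=8: [192, 192, 192, 192]
t=9: [96, 96, 96, 96]
t=10: [192, 192, 192, 192]
t=11: [96, 96, 96, 96]
t=12: [192, 192, 192, 192]
t=13: [96, 96, 96, 96]
t=14: [192, 192, 192, 192]

Answer: a_3(14) = 192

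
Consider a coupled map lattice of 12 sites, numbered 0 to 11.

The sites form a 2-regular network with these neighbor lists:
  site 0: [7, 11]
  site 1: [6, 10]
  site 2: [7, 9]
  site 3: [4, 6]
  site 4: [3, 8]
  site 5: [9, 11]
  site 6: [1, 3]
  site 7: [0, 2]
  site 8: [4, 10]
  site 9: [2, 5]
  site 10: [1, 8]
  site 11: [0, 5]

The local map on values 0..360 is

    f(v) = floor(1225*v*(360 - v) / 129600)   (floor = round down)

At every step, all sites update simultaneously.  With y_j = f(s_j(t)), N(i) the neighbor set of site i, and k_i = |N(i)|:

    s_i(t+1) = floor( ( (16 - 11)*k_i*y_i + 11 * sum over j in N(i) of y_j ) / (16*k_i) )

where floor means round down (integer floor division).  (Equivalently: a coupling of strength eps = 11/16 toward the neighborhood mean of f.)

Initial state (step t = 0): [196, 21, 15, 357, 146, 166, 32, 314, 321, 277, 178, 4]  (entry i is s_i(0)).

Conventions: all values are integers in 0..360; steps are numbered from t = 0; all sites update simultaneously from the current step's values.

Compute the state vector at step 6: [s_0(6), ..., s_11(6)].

Simulating step by step:
t=0: [196, 21, 15, 357, 146, 166, 32, 314, 321, 277, 178, 4]
t=1: [145, 160, 136, 138, 136, 174, 57, 163, 243, 188, 159, 212]
t=2: [297, 254, 298, 245, 281, 301, 254, 294, 286, 298, 290, 298]
t=3: [177, 232, 177, 242, 225, 171, 258, 177, 200, 171, 215, 172]
t=4: [305, 273, 305, 267, 285, 305, 266, 306, 294, 305, 291, 305]
t=5: [157, 216, 157, 223, 206, 158, 231, 157, 191, 158, 198, 158]
t=6: [301, 292, 301, 289, 297, 301, 287, 301, 302, 301, 300, 301]

Answer: [301, 292, 301, 289, 297, 301, 287, 301, 302, 301, 300, 301]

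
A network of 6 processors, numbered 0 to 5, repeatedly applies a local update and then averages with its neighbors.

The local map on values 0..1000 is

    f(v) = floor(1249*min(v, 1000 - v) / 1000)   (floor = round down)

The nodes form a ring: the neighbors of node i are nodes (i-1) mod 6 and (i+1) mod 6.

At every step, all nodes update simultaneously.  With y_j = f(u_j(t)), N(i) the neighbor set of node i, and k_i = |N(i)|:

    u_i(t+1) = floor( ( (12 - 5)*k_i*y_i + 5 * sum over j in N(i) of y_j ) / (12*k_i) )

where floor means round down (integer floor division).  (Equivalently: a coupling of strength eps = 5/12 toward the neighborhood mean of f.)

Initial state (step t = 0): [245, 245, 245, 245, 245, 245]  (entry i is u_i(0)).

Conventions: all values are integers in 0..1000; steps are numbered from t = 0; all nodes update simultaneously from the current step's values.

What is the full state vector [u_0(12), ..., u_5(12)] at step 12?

Simulating step by step:
t=0: [245, 245, 245, 245, 245, 245]
t=1: [306, 306, 306, 306, 306, 306]
t=2: [382, 382, 382, 382, 382, 382]
t=3: [477, 477, 477, 477, 477, 477]
t=4: [595, 595, 595, 595, 595, 595]
t=5: [505, 505, 505, 505, 505, 505]
t=6: [618, 618, 618, 618, 618, 618]
t=7: [477, 477, 477, 477, 477, 477]
t=8: [595, 595, 595, 595, 595, 595]
t=9: [505, 505, 505, 505, 505, 505]
t=10: [618, 618, 618, 618, 618, 618]
t=11: [477, 477, 477, 477, 477, 477]
t=12: [595, 595, 595, 595, 595, 595]

Answer: [595, 595, 595, 595, 595, 595]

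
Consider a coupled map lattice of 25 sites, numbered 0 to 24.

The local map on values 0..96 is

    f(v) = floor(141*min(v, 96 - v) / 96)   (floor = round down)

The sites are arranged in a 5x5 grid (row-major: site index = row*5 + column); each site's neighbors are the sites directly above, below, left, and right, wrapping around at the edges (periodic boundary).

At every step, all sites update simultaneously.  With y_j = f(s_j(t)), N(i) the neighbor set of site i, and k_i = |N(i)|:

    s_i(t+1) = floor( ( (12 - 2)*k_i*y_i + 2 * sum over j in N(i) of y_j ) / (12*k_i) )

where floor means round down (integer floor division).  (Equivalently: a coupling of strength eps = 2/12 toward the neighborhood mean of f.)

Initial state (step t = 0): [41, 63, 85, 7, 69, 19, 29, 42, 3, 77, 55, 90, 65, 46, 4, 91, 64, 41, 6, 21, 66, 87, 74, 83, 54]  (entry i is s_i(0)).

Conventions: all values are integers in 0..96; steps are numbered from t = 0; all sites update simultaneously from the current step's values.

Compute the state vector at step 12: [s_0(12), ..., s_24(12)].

Answer: [57, 66, 66, 46, 47, 47, 62, 67, 48, 60, 66, 66, 65, 48, 47, 61, 60, 65, 50, 65, 58, 58, 63, 55, 67]

Derivation:
t=0: [41, 63, 85, 7, 69, 19, 29, 42, 3, 77, 55, 90, 65, 46, 4, 91, 64, 41, 6, 21, 66, 87, 74, 83, 54]
t=1: [56, 45, 19, 11, 39, 30, 41, 55, 10, 25, 51, 14, 45, 58, 11, 13, 42, 55, 14, 28, 42, 17, 31, 20, 56]
t=2: [57, 62, 30, 18, 54, 45, 57, 56, 18, 35, 59, 27, 63, 50, 21, 25, 55, 58, 24, 38, 57, 29, 43, 29, 56]
t=3: [57, 49, 44, 28, 58, 64, 56, 55, 30, 50, 52, 41, 49, 61, 34, 39, 57, 54, 38, 52, 55, 44, 60, 42, 57]
t=4: [57, 67, 62, 43, 55, 49, 58, 59, 45, 63, 62, 60, 67, 51, 51, 57, 57, 60, 55, 62, 59, 63, 53, 59, 57]
t=5: [56, 43, 50, 62, 59, 66, 54, 53, 64, 50, 51, 51, 44, 64, 63, 56, 56, 52, 59, 50, 54, 49, 60, 55, 56]
t=6: [57, 63, 65, 50, 54, 47, 60, 62, 48, 63, 64, 65, 63, 48, 50, 58, 59, 62, 54, 64, 60, 67, 54, 58, 58]
t=7: [57, 48, 46, 65, 60, 66, 52, 49, 68, 51, 49, 45, 48, 68, 64, 54, 52, 50, 60, 49, 52, 43, 58, 56, 54]
t=8: [57, 68, 65, 46, 52, 47, 63, 67, 43, 62, 66, 66, 68, 42, 49, 61, 64, 65, 53, 66, 63, 63, 56, 57, 60]
t=9: [56, 42, 46, 65, 62, 65, 48, 43, 61, 51, 46, 44, 42, 60, 65, 50, 47, 46, 61, 46, 48, 48, 56, 57, 52]
t=10: [57, 61, 65, 46, 50, 48, 68, 62, 51, 62, 65, 64, 61, 52, 48, 67, 68, 65, 52, 65, 69, 69, 59, 56, 63]
t=11: [56, 50, 46, 65, 65, 66, 43, 49, 64, 52, 47, 46, 51, 63, 66, 42, 41, 46, 62, 46, 40, 40, 52, 58, 48]
t=12: [57, 66, 66, 46, 47, 47, 62, 67, 48, 60, 66, 66, 65, 48, 47, 61, 60, 65, 50, 65, 58, 58, 63, 55, 67]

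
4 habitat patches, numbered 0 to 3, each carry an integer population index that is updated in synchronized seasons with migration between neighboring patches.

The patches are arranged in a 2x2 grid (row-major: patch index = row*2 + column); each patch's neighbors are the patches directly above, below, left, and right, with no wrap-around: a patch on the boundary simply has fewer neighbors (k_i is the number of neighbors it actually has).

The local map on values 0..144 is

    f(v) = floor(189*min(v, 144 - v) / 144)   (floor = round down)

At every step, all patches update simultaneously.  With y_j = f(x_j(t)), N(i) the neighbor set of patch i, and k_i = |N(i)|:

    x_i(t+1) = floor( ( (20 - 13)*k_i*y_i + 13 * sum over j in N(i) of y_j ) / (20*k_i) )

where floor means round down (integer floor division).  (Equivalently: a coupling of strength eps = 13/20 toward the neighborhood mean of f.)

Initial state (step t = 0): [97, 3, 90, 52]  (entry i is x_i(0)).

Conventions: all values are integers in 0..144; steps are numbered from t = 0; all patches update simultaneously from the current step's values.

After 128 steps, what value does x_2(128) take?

Simulating step by step:
t=0: [97, 3, 90, 52]
t=1: [45, 42, 66, 47]
t=2: [66, 58, 69, 67]
t=3: [84, 82, 87, 84]
t=4: [77, 79, 76, 77]
t=5: [87, 86, 87, 87]
t=6: [74, 74, 74, 74]
t=7: [91, 91, 91, 91]
t=8: [69, 69, 69, 69]
t=9: [90, 90, 90, 90]
t=10: [70, 70, 70, 70]
t=11: [91, 91, 91, 91]

Answer: x_2(128) = 69
Key observation: The state at step 7, [91, 91, 91, 91], reappears at step 11: the system is in a cycle of period 4 from step 7 on.  Therefore the state at step 128 equals the state at step 7 + ((128 - 7) mod 4) = 8, which is [69, 69, 69, 69].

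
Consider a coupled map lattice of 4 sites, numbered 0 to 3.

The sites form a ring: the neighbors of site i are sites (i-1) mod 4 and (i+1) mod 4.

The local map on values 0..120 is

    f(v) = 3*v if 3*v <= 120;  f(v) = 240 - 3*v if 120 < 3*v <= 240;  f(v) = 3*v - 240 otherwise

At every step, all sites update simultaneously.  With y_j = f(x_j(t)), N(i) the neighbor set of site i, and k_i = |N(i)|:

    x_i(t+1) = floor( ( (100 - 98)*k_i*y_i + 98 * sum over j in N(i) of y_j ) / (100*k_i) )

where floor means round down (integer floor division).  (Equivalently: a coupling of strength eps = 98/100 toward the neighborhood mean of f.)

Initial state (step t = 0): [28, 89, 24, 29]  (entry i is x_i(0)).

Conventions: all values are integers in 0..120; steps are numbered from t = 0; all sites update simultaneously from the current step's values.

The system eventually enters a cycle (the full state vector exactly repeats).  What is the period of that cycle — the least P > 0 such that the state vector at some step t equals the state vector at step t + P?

Simulating step by step:
t=0: [28, 89, 24, 29]
t=1: [57, 76, 57, 78]
t=2: [10, 67, 10, 67]
t=3: [38, 30, 38, 30]
t=4: [90, 113, 90, 113]
t=5: [97, 31, 97, 31]
t=6: [92, 51, 92, 51]
t=7: [85, 37, 85, 37]
t=8: [109, 16, 109, 16]
t=9: [48, 86, 48, 86]
t=10: [19, 94, 19, 94]
t=11: [42, 56, 42, 56]
t=12: [72, 113, 72, 113]
t=13: [97, 25, 97, 25]
t=14: [74, 51, 74, 51]
t=15: [85, 19, 85, 19]
t=16: [56, 15, 56, 15]
t=17: [45, 71, 45, 71]
t=18: [28, 103, 28, 103]
t=19: [69, 83, 69, 83]
t=20: [9, 32, 9, 32]
t=21: [94, 28, 94, 28]
t=22: [83, 42, 83, 42]
t=23: [111, 11, 111, 11]
t=24: [34, 91, 34, 91]
t=25: [34, 100, 34, 100]
t=26: [60, 101, 60, 101]
t=27: [62, 60, 62, 60]
t=28: [59, 54, 59, 54]
t=29: [77, 63, 77, 63]
t=30: [50, 9, 50, 9]
t=31: [28, 88, 28, 88]
t=32: [25, 82, 25, 82]
t=33: [7, 73, 7, 73]
t=34: [21, 21, 21, 21]
t=35: [63, 63, 63, 63]
t=36: [51, 51, 51, 51]
t=37: [87, 87, 87, 87]
t=38: [21, 21, 21, 21]

Answer: 4
Key observation: The state at step 34, [21, 21, 21, 21], reappears at step 38 — and no state repeats earlier — so the cycle the system enters has period 4.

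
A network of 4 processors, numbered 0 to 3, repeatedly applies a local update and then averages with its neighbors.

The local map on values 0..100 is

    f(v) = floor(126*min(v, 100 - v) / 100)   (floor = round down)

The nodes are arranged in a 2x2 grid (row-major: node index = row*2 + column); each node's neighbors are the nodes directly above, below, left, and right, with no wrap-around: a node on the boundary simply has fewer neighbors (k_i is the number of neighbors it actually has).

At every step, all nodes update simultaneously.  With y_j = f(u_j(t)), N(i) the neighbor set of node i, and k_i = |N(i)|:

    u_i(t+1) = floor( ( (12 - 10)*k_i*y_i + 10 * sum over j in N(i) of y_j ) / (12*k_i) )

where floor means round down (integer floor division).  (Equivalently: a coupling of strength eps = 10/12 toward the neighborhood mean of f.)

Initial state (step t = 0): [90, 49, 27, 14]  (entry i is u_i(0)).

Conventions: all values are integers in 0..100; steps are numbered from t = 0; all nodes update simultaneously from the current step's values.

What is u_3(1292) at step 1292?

Answer: u_3(1292) = 54
Key observation: The state at step 13, [57, 57, 57, 57], reappears at step 15: the system is in a cycle of period 2 from step 13 on.  Therefore the state at step 1292 equals the state at step 13 + ((1292 - 13) mod 2) = 14, which is [54, 54, 54, 54].

Derivation:
t=0: [90, 49, 27, 14]
t=1: [41, 22, 17, 42]
t=2: [28, 47, 46, 28]
t=3: [54, 39, 38, 54]
t=4: [49, 55, 55, 49]
t=5: [56, 60, 60, 56]
t=6: [50, 54, 54, 50]
t=7: [58, 62, 62, 58]
t=8: [47, 51, 51, 47]
t=9: [60, 59, 59, 60]
t=10: [50, 50, 50, 50]
t=11: [63, 63, 63, 63]
t=12: [46, 46, 46, 46]
t=13: [57, 57, 57, 57]
t=14: [54, 54, 54, 54]
t=15: [57, 57, 57, 57]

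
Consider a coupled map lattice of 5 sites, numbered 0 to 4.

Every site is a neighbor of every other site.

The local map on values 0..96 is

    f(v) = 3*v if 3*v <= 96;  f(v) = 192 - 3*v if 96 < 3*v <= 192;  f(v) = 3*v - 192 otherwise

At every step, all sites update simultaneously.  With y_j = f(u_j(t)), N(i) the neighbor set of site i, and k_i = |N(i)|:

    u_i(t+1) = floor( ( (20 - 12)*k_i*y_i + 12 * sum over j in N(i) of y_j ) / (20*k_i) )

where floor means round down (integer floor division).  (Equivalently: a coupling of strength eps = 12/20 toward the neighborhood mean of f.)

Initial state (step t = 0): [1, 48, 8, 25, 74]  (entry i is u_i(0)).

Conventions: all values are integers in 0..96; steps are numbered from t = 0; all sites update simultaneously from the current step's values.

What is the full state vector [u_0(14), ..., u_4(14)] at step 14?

Answer: [24, 25, 24, 25, 24]

Derivation:
t=0: [1, 48, 8, 25, 74]
t=1: [27, 39, 33, 45, 34]
t=2: [79, 78, 82, 73, 81]
t=3: [44, 43, 46, 39, 45]
t=4: [61, 62, 59, 65, 60]
t=5: [9, 8, 10, 7, 9]
t=6: [26, 25, 26, 24, 26]
t=7: [76, 75, 76, 75, 76]
t=8: [35, 34, 35, 34, 35]
t=9: [87, 88, 87, 88, 87]
t=10: [69, 70, 69, 70, 69]
t=11: [15, 16, 15, 16, 15]
t=12: [45, 46, 45, 46, 45]
t=13: [56, 55, 56, 55, 56]
t=14: [24, 25, 24, 25, 24]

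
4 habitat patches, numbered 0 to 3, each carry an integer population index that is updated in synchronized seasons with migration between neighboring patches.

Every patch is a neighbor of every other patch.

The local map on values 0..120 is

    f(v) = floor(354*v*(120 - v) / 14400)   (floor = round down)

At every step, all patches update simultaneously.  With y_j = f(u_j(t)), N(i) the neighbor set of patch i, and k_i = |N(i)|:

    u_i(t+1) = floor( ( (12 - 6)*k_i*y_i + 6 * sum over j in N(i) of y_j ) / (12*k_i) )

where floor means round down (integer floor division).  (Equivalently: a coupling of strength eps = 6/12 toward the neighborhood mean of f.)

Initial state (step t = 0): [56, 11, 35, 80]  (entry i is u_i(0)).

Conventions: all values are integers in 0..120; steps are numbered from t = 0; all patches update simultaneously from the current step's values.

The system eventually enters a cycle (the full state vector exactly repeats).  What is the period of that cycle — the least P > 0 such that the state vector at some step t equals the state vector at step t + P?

Answer: 2
Key observation: The state at step 8, [82, 82, 82, 82], reappears at step 10 — and no state repeats earlier — so the cycle the system enters has period 2.

Derivation:
t=0: [56, 11, 35, 80]
t=1: [74, 54, 69, 70]
t=2: [84, 86, 85, 85]
t=3: [73, 72, 72, 72]
t=4: [84, 84, 84, 84]
t=5: [74, 74, 74, 74]
t=6: [83, 83, 83, 83]
t=7: [75, 75, 75, 75]
t=8: [82, 82, 82, 82]
t=9: [76, 76, 76, 76]
t=10: [82, 82, 82, 82]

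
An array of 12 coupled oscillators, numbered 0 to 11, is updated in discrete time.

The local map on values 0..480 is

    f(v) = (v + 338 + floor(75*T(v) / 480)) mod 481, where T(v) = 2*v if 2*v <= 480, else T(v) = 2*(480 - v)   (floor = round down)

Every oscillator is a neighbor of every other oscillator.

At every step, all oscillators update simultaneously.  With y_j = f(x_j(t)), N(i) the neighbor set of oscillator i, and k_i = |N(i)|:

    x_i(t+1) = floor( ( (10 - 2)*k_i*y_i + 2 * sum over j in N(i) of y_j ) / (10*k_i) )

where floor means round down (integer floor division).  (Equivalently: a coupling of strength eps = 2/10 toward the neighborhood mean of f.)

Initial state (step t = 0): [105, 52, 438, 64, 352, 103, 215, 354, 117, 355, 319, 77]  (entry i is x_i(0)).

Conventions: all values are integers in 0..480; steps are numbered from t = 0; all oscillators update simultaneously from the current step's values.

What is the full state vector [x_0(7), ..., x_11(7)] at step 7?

Answer: [265, 211, 201, 212, 194, 265, 139, 194, 383, 194, 192, 214]

Derivation:
t=0: [105, 52, 438, 64, 352, 103, 215, 354, 117, 355, 319, 77]
t=1: [437, 383, 307, 396, 261, 436, 175, 261, 74, 262, 243, 409]
t=2: [293, 264, 223, 271, 198, 292, 120, 198, 393, 199, 189, 278]
t=3: [196, 181, 150, 185, 125, 196, 45, 125, 250, 126, 116, 189]
t=4: [111, 95, 63, 99, 38, 111, 332, 38, 161, 39, 29, 104]
t=5: [68, 427, 395, 431, 369, 68, 250, 369, 119, 370, 360, 437]
t=6: [393, 293, 276, 296, 262, 393, 198, 262, 69, 263, 258, 299]
t=7: [265, 211, 201, 212, 194, 265, 139, 194, 383, 194, 192, 214]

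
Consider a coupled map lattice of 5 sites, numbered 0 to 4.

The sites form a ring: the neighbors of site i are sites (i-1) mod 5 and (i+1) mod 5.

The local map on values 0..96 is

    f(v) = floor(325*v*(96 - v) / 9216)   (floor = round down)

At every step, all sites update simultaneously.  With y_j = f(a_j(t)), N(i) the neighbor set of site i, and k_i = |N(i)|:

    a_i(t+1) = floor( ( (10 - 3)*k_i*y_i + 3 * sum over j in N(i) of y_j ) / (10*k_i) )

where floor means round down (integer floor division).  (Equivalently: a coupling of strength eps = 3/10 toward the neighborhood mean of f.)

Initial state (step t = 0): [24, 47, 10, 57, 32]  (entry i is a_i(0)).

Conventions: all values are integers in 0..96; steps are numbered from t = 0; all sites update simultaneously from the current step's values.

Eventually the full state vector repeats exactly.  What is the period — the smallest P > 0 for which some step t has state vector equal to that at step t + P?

Simulating step by step:
t=0: [24, 47, 10, 57, 32]
t=1: [64, 70, 44, 69, 71]
t=2: [69, 67, 75, 66, 63]
t=3: [66, 65, 59, 67, 71]
t=4: [68, 71, 74, 68, 63]
t=5: [67, 62, 59, 66, 71]
t=6: [68, 73, 74, 69, 63]
t=7: [66, 59, 58, 65, 70]
t=8: [69, 75, 75, 70, 65]
t=9: [64, 56, 56, 63, 69]
t=10: [71, 77, 77, 72, 67]
t=11: [61, 52, 52, 59, 65]
t=12: [75, 79, 79, 75, 72]
t=13: [54, 48, 48, 54, 58]
t=14: [79, 80, 80, 79, 77]
t=15: [47, 45, 45, 47, 49]
t=16: [80, 80, 80, 80, 81]
t=17: [44, 45, 45, 44, 42]
t=18: [79, 80, 80, 79, 79]
t=19: [46, 45, 45, 46, 47]
t=20: [80, 80, 80, 80, 81]

Answer: 4
Key observation: The state at step 16, [80, 80, 80, 80, 81], reappears at step 20 — and no state repeats earlier — so the cycle the system enters has period 4.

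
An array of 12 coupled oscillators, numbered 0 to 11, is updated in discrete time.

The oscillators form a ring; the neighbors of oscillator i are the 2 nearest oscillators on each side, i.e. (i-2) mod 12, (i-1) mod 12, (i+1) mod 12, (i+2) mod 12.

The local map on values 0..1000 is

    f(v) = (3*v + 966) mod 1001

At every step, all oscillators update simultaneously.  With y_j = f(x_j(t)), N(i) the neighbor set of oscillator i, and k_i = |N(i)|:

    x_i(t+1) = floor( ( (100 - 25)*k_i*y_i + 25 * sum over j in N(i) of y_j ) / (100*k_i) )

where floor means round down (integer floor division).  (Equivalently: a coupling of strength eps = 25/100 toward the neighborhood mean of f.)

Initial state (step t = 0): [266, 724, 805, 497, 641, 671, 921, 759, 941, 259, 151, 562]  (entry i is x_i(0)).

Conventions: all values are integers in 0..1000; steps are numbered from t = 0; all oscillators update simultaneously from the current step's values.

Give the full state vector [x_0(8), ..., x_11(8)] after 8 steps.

Simulating step by step:
t=0: [266, 724, 805, 497, 641, 671, 921, 759, 941, 259, 151, 562]
t=1: [671, 241, 423, 489, 823, 877, 725, 381, 722, 687, 497, 616]
t=2: [869, 669, 332, 444, 411, 514, 182, 135, 142, 111, 462, 743]
t=3: [582, 854, 847, 386, 289, 465, 474, 384, 388, 304, 353, 280]
t=4: [648, 527, 514, 230, 709, 360, 379, 196, 183, 724, 174, 737]
t=5: [788, 548, 516, 565, 149, 120, 150, 464, 465, 209, 473, 260]
t=6: [385, 596, 509, 610, 428, 358, 402, 372, 378, 559, 413, 678]
t=7: [242, 714, 487, 691, 279, 109, 156, 119, 141, 566, 268, 855]
t=8: [632, 183, 420, 128, 675, 318, 437, 352, 427, 621, 718, 535]

Answer: [632, 183, 420, 128, 675, 318, 437, 352, 427, 621, 718, 535]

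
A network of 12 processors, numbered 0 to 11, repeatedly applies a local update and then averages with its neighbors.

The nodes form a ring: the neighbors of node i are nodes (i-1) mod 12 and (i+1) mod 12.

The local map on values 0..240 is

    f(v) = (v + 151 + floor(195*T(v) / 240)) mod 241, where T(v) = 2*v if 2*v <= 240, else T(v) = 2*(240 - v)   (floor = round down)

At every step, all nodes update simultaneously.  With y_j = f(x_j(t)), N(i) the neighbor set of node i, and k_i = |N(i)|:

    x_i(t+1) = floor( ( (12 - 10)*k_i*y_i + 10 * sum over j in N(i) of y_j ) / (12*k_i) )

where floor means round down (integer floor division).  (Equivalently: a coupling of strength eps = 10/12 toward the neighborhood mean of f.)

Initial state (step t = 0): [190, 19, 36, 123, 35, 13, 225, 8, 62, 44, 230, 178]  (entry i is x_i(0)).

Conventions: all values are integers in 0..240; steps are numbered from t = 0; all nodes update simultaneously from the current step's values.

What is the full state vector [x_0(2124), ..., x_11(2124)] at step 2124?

Simulating step by step:
t=0: [190, 19, 36, 123, 35, 13, 225, 8, 62, 44, 230, 178]
t=1: [191, 110, 176, 39, 170, 97, 175, 124, 94, 99, 114, 171]
t=2: [192, 187, 119, 161, 105, 186, 192, 181, 188, 180, 185, 194]
t=3: [180, 198, 196, 202, 190, 182, 183, 181, 185, 183, 182, 181]
t=4: [182, 181, 174, 178, 179, 183, 185, 184, 185, 185, 185, 186]
t=5: [184, 188, 187, 189, 186, 185, 184, 184, 184, 184, 183, 184]
t=6: [183, 183, 181, 182, 182, 184, 184, 185, 185, 185, 185, 185]
t=7: [184, 185, 185, 186, 185, 185, 184, 184, 184, 184, 184, 184]
t=8: [184, 184, 183, 183, 183, 184, 184, 185, 185, 185, 185, 185]
t=9: [184, 185, 185, 185, 185, 185, 184, 184, 184, 184, 184, 184]
t=10: [184, 184, 184, 184, 184, 184, 184, 185, 185, 185, 185, 185]
t=11: [184, 185, 185, 185, 185, 185, 184, 184, 184, 184, 184, 184]

Answer: [184, 184, 184, 184, 184, 184, 184, 185, 185, 185, 185, 185]
Key observation: The state at step 9, [184, 185, 185, 185, 185, 185, 184, 184, 184, 184, 184, 184], reappears at step 11: the system is in a cycle of period 2 from step 9 on.  Therefore the state at step 2124 equals the state at step 9 + ((2124 - 9) mod 2) = 10, which is [184, 184, 184, 184, 184, 184, 184, 185, 185, 185, 185, 185].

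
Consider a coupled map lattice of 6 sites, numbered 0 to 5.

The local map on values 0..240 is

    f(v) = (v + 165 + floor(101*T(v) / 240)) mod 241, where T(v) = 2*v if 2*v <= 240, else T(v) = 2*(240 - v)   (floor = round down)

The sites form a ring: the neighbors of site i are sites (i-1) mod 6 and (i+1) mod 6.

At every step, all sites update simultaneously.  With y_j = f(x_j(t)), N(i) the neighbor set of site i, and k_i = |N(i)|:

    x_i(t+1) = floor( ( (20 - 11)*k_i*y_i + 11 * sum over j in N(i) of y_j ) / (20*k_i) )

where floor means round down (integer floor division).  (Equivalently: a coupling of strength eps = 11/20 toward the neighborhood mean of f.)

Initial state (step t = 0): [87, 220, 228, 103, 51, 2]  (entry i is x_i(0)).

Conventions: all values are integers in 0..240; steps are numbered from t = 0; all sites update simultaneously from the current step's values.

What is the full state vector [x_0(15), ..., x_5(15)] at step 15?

Answer: [149, 149, 149, 149, 149, 149]

Derivation:
t=0: [87, 220, 228, 103, 51, 2]
t=1: [128, 139, 147, 100, 84, 103]
t=2: [137, 147, 137, 111, 95, 112]
t=3: [142, 147, 142, 124, 115, 125]
t=4: [147, 148, 147, 143, 140, 143]
t=5: [148, 149, 148, 148, 148, 148]
t=6: [149, 149, 149, 149, 149, 149]
t=7: [149, 149, 149, 149, 149, 149]
t=8: [149, 149, 149, 149, 149, 149]
t=9: [149, 149, 149, 149, 149, 149]
t=10: [149, 149, 149, 149, 149, 149]
t=11: [149, 149, 149, 149, 149, 149]
t=12: [149, 149, 149, 149, 149, 149]
t=13: [149, 149, 149, 149, 149, 149]
t=14: [149, 149, 149, 149, 149, 149]
t=15: [149, 149, 149, 149, 149, 149]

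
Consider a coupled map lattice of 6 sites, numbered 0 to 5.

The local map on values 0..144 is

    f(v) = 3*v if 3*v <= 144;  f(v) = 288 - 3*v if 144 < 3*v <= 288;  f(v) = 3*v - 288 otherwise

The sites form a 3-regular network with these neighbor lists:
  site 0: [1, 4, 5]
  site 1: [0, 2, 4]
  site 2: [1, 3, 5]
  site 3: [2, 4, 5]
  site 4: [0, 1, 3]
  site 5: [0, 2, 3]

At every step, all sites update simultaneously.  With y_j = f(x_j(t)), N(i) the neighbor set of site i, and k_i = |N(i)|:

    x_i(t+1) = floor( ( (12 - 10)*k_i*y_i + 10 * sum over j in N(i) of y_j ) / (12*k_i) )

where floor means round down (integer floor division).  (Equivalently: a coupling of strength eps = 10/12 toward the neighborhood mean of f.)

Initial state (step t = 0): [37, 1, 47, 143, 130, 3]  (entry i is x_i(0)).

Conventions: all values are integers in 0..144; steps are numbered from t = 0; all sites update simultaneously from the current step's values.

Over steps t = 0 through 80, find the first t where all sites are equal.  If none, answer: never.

Simulating step by step:
t=0: [37, 1, 47, 143, 130, 3]  (not all equal)
t=1: [50, 98, 66, 93, 87, 110]  (not all equal)
t=2: [43, 71, 30, 45, 47, 72]  (not all equal)
t=3: [101, 112, 93, 106, 117, 110]  (not all equal)
t=4: [45, 32, 34, 36, 36, 22]  (not all equal)
t=5: [97, 111, 92, 94, 112, 106]  (not all equal)
t=6: [34, 25, 24, 26, 23, 10]  (not all equal)
t=7: [65, 80, 62, 60, 82, 75]  (not all equal)
t=8: [58, 73, 77, 75, 76, 94]  (not all equal)
t=9: [56, 75, 47, 44, 78, 66]  (not all equal)
t=10: [77, 98, 102, 101, 96, 124]  (not all equal)
t=11: [34, 21, 32, 30, 21, 39]  (not all equal)
t=12: [84, 83, 91, 91, 81, 99]  (not all equal)
t=13: [31, 33, 20, 21, 32, 19]  (not all equal)
t=14: [85, 85, 70, 69, 86, 69]  (not all equal)
t=15: [45, 44, 67, 66, 45, 66]  (not all equal)
t=16: [121, 121, 101, 101, 121, 101]  (not all equal)
t=17: [58, 58, 31, 31, 58, 31]  (not all equal)
t=18: [108, 108, 98, 98, 108, 98]  (not all equal)
t=19: [27, 27, 14, 14, 27, 14]  (not all equal)
t=20: [70, 70, 52, 52, 70, 52]  (not all equal)
t=21: [93, 93, 117, 117, 93, 117]  (not all equal)
t=22: [24, 24, 48, 48, 24, 48]  (not all equal)
t=23: [92, 92, 124, 124, 92, 124]  (not all equal)
t=24: [32, 32, 64, 64, 32, 64]  (not all equal)
t=25: [96, 96, 96, 96, 96, 96]  (all equal)

Answer: 25
Key observation: Synchronization is absorbing here: once all sites are equal they stay equal, and step 25 is the first all-equal step.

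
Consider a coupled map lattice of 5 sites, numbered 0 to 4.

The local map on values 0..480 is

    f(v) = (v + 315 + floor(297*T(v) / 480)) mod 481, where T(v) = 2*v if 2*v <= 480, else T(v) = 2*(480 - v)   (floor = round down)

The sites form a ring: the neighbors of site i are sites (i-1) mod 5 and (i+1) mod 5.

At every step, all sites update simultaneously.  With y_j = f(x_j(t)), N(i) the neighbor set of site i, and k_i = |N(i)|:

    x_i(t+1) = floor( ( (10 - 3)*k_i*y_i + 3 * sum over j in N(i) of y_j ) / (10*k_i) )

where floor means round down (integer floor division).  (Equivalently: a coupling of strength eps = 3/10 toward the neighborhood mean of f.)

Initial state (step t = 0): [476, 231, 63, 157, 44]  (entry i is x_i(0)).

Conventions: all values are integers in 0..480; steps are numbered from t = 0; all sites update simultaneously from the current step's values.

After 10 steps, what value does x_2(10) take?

Simulating step by step:
t=0: [476, 231, 63, 157, 44]
t=1: [334, 360, 398, 259, 363]
t=2: [346, 341, 339, 357, 345]
t=3: [345, 346, 346, 344, 345]
t=4: [345, 345, 345, 345, 346]
t=5: [345, 346, 346, 345, 345]
t=6: [345, 345, 345, 345, 346]
t=7: [345, 346, 346, 345, 345]
t=8: [345, 345, 345, 345, 346]
t=9: [345, 346, 346, 345, 345]
t=10: [345, 345, 345, 345, 346]

Answer: x_2(10) = 345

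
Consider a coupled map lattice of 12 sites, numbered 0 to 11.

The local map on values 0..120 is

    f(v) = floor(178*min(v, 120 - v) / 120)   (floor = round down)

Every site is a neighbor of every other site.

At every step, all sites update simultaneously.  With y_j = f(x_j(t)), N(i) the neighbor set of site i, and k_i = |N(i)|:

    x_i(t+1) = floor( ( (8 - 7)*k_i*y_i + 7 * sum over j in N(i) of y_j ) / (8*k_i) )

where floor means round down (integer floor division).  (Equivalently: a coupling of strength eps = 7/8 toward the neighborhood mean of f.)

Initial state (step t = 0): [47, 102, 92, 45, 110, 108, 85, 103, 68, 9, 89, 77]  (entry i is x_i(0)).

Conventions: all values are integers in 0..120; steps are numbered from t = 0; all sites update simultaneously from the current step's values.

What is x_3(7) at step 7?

Answer: x_3(7) = 71

Derivation:
t=0: [47, 102, 92, 45, 110, 108, 85, 103, 68, 9, 89, 77]
t=1: [43, 41, 42, 43, 40, 41, 42, 41, 43, 40, 42, 43]
t=2: [61, 61, 61, 61, 61, 61, 61, 61, 61, 61, 61, 61]
t=3: [87, 87, 87, 87, 87, 87, 87, 87, 87, 87, 87, 87]
t=4: [48, 48, 48, 48, 48, 48, 48, 48, 48, 48, 48, 48]
t=5: [71, 71, 71, 71, 71, 71, 71, 71, 71, 71, 71, 71]
t=6: [72, 72, 72, 72, 72, 72, 72, 72, 72, 72, 72, 72]
t=7: [71, 71, 71, 71, 71, 71, 71, 71, 71, 71, 71, 71]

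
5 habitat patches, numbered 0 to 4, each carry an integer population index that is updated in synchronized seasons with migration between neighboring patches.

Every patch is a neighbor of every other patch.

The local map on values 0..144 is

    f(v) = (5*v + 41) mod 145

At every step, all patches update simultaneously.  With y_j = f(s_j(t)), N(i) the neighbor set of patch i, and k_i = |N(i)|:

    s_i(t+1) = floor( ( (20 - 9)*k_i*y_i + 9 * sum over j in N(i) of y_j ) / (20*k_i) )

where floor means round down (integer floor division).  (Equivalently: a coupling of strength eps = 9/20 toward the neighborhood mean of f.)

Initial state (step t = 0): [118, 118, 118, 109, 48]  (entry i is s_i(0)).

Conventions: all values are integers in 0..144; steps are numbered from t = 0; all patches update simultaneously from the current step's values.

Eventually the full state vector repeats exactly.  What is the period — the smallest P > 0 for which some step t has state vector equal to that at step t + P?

Simulating step by step:
t=0: [118, 118, 118, 109, 48]
t=1: [55, 55, 55, 35, 92]
t=2: [35, 35, 35, 55, 53]
t=3: [59, 59, 59, 40, 35]
t=4: [54, 54, 54, 76, 65]
t=5: [39, 39, 39, 87, 63]
t=6: [82, 82, 82, 60, 71]
t=7: [30, 30, 30, 45, 69]
t=8: [60, 60, 60, 92, 81]
t=9: [48, 48, 48, 54, 30]
t=10: [112, 112, 112, 62, 73]
t=11: [36, 36, 36, 53, 77]
t=12: [76, 76, 76, 49, 102]
t=13: [130, 130, 130, 134, 123]
t=14: [109, 109, 109, 118, 94]
t=15: [18, 18, 18, 38, 49]
t=16: [127, 127, 127, 107, 131]
t=17: [103, 103, 103, 123, 112]
t=18: [104, 104, 104, 85, 60]
t=19: [106, 106, 106, 65, 74]
t=20: [127, 127, 127, 101, 121]
t=21: [94, 94, 94, 100, 81]
t=22: [72, 72, 72, 85, 43]
t=23: [102, 102, 102, 67, 102]
t=24: [112, 112, 112, 99, 112]
t=25: [30, 30, 30, 65, 30]
t=26: [49, 49, 49, 62, 49]
t=27: [132, 132, 132, 97, 132]
t=28: [117, 117, 117, 104, 117]
t=29: [55, 55, 55, 90, 55]
t=30: [29, 29, 29, 42, 29]
t=31: [48, 48, 48, 76, 48]
t=32: [135, 135, 135, 133, 135]
t=33: [134, 134, 134, 130, 134]
t=34: [128, 128, 128, 120, 128]
t=35: [96, 96, 96, 79, 96]
t=36: [76, 76, 76, 39, 76]
t=37: [126, 126, 126, 109, 126]
t=38: [81, 81, 81, 44, 81]
t=39: [22, 22, 22, 68, 22]
t=40: [15, 15, 15, 52, 15]
t=41: [104, 104, 104, 58, 104]
t=42: [116, 116, 116, 79, 116]
t=43: [36, 36, 36, 19, 36]
t=44: [82, 82, 82, 109, 82]
t=45: [14, 14, 14, 10, 14]
t=46: [108, 108, 108, 100, 108]
t=47: [12, 12, 12, 58, 12]
t=48: [94, 94, 94, 68, 94]
t=49: [77, 77, 77, 84, 77]
t=50: [123, 123, 123, 75, 123]
t=51: [81, 81, 81, 103, 81]
t=52: [23, 23, 23, 71, 23]
t=53: [21, 21, 21, 63, 21]
t=54: [8, 8, 8, 36, 8]
t=55: [80, 80, 80, 78, 80]
t=56: [21, 21, 21, 80, 21]
t=57: [1, 1, 1, 3, 1]
t=58: [47, 47, 47, 51, 47]
t=59: [116, 116, 116, 62, 116]
t=60: [43, 43, 43, 52, 43]
t=61: [99, 99, 99, 56, 99]
t=62: [93, 93, 93, 62, 93]
t=63: [69, 69, 69, 65, 69]
t=64: [93, 93, 93, 85, 93]
t=65: [66, 66, 66, 49, 66]
t=66: [87, 87, 87, 114, 87]
t=67: [39, 39, 39, 35, 39]
t=68: [88, 88, 88, 80, 88]
t=69: [41, 41, 41, 24, 41]
t=70: [91, 91, 91, 54, 91]
t=71: [56, 56, 56, 39, 56]
t=72: [37, 37, 37, 64, 37]
t=73: [79, 79, 79, 75, 79]
t=74: [15, 15, 15, 69, 15]
t=75: [113, 113, 113, 105, 113]
t=76: [37, 37, 37, 83, 37]
t=77: [74, 74, 74, 48, 74]
t=78: [122, 122, 122, 129, 122]
t=79: [74, 74, 74, 90, 74]
t=80: [113, 113, 113, 85, 113]
t=81: [26, 26, 26, 28, 26]
t=82: [27, 27, 27, 31, 27]
t=83: [33, 33, 33, 42, 33]
t=84: [66, 66, 66, 85, 66]
t=85: [75, 75, 75, 53, 75]
t=86: [113, 113, 113, 65, 113]
t=87: [31, 31, 31, 53, 31]
t=88: [47, 47, 47, 31, 47]
t=89: [122, 122, 122, 87, 122]
t=90: [67, 67, 67, 54, 67]
t=91: [78, 78, 78, 50, 78]
t=92: [125, 125, 125, 64, 125]
t=93: [84, 84, 84, 77, 84]
t=94: [38, 38, 38, 86, 38]
t=95: [80, 80, 80, 58, 80]
t=96: [9, 9, 9, 25, 9]
t=97: [78, 78, 78, 50, 78]

Answer: 6
Key observation: The state at step 91, [78, 78, 78, 50, 78], reappears at step 97 — and no state repeats earlier — so the cycle the system enters has period 6.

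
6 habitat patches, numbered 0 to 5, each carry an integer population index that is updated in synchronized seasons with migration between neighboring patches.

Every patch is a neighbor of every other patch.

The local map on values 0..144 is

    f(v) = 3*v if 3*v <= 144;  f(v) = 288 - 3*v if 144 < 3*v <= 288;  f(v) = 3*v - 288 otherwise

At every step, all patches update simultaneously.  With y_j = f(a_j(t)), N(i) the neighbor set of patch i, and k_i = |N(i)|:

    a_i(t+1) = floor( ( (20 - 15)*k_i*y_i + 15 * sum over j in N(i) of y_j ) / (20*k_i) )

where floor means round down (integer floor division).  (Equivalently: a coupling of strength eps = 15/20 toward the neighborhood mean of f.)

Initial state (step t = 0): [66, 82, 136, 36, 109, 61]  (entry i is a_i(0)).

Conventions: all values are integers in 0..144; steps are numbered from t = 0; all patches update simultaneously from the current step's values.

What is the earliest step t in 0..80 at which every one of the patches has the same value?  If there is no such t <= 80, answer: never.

Answer: 3
Key observation: Synchronization is absorbing here: once all patches are equal they stay equal, and step 3 is the first all-equal step.

Derivation:
t=0: [66, 82, 136, 36, 109, 61]  (not all equal)
t=1: [84, 79, 87, 86, 79, 86]  (not all equal)
t=2: [37, 38, 36, 36, 38, 36]  (not all equal)
t=3: [110, 110, 110, 110, 110, 110]  (all equal)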